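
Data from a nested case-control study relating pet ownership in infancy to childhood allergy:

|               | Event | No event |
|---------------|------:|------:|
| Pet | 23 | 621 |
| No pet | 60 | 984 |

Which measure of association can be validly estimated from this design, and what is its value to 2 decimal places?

Cells: a = 23, b = 621, c = 60, d = 984.
This is a nested case-control study: participants were sampled on outcome status, so risks in the source population cannot be estimated directly — relative risk is not valid here. The odds ratio is the appropriate measure.
OR = (a·d)/(b·c) = (23 × 984) / (621 × 60) = 22632 / 37260 = 0.60741

0.61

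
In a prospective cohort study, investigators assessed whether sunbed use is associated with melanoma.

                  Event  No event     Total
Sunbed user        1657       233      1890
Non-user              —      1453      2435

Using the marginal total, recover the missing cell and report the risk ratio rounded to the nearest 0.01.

2.17

The missing cell is in the unexposed row: 2435 − 1453 = 982.
So a = 1657, b = 233, c = 982, d = 1453.
RR = [a/(a+b)] / [c/(c+d)] = (1657/1890) / (982/2435) = 0.87672/0.40329 = 2.17394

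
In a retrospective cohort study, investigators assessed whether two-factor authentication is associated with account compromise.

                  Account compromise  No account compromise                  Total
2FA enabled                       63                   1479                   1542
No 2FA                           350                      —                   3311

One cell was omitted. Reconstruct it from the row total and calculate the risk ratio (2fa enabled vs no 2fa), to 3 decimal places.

The missing cell is in the unexposed row: 3311 − 350 = 2961.
So a = 63, b = 1479, c = 350, d = 2961.
RR = [a/(a+b)] / [c/(c+d)] = (63/1542) / (350/3311) = 0.04086/0.10571 = 0.38650

0.386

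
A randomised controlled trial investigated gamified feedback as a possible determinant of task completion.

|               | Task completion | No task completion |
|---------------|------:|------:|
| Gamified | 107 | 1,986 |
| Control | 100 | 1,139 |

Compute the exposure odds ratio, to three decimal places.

0.614

Cells: a = 107, b = 1986, c = 100, d = 1139.
OR = (a·d)/(b·c) = (107 × 1139) / (1986 × 100) = 121873 / 198600 = 0.61366
Exposure is associated with lower odds of task completion (OR = 0.61 < 1).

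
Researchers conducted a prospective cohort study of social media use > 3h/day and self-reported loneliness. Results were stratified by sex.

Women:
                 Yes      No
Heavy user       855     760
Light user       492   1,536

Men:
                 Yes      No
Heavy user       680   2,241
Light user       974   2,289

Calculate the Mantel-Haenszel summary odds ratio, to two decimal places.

OR_MH = Σ(aᵢdᵢ/nᵢ) / Σ(bᵢcᵢ/nᵢ), where nᵢ is the stratum total.
Stratum 1 (Women): n = 3643; a·d/n = 855·1536/3643 = 360.4941; b·c/n = 760·492/3643 = 102.6407
Stratum 2 (Men): n = 6184; a·d/n = 680·2289/6184 = 251.7012; b·c/n = 2241·974/6184 = 352.9647
OR_MH = (360.4941 + 251.7012) / (102.6407 + 352.9647) = 612.1953 / 455.6054 = 1.34370

1.34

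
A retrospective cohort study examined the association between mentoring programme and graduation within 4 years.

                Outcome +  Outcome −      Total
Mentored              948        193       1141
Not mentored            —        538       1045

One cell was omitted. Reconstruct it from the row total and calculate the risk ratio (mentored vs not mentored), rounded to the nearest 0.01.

The missing cell is in the unexposed row: 1045 − 538 = 507.
So a = 948, b = 193, c = 507, d = 538.
RR = [a/(a+b)] / [c/(c+d)] = (948/1141) / (507/1045) = 0.83085/0.48517 = 1.71250

1.71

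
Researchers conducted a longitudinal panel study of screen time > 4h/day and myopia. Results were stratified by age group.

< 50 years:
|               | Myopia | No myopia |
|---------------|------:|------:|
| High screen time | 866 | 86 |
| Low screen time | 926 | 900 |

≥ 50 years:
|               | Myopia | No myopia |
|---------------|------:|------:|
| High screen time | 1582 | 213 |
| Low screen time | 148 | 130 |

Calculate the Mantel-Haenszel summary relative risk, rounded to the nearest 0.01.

1.75

RR_MH = Σ(aᵢ·n₀ᵢ/nᵢ) / Σ(cᵢ·n₁ᵢ/nᵢ), with n₁ᵢ = aᵢ+bᵢ (exposed), n₀ᵢ = cᵢ+dᵢ (unexposed), nᵢ = n₁ᵢ+n₀ᵢ.
Stratum 1 (< 50 years): n₁ = 952, n₀ = 1826, n = 2778; a·n₀/n = 866·1826/2778 = 569.2282; c·n₁/n = 926·952/2778 = 317.3333
Stratum 2 (≥ 50 years): n₁ = 1795, n₀ = 278, n = 2073; a·n₀/n = 1582·278/2073 = 212.1544; c·n₁/n = 148·1795/2073 = 128.1524
RR_MH = (569.2282 + 212.1544) / (317.3333 + 128.1524) = 781.3826 / 445.4858 = 1.75400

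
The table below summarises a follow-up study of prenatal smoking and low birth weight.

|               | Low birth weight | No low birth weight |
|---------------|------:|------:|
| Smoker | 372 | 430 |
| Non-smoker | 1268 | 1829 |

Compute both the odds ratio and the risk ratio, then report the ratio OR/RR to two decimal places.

Cells: a = 372, b = 430, c = 1268, d = 1829.
OR = (372·1829)/(430·1268) = 680388/545240 = 1.24787
Risk in exposed = 372/802 = 0.46384; risk in unexposed = 1268/3097 = 0.40943; RR = 1.13290
OR/RR = 1.24787 / 1.13290 = 1.10148
The outcome is not rare, so the OR lies further from 1 than the RR.

1.10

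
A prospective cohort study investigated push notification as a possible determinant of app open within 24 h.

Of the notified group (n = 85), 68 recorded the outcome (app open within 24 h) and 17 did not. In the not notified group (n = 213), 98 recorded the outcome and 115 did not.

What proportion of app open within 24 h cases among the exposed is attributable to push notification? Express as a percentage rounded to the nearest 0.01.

From the description: a = 68, b = 17, c = 98, d = 115.
Risk in exposed = 68/85 = 0.80000; risk in unexposed = 98/213 = 0.46009.
RR = 0.80000/0.46009 = 1.73878
AR% = (RR − 1)/RR × 100 = (1.73878 − 1)/1.73878 × 100 = 42.4883%

42.49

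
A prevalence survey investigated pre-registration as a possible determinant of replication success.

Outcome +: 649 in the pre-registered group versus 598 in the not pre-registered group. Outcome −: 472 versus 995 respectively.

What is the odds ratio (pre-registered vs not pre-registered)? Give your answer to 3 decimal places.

From the description: a = 649, b = 472, c = 598, d = 995.
OR = (a·d)/(b·c) = (649 × 995) / (472 × 598) = 645755 / 282256 = 2.28783
The odds of replication success are about 2.29 times as high in the pre-registered group.

2.288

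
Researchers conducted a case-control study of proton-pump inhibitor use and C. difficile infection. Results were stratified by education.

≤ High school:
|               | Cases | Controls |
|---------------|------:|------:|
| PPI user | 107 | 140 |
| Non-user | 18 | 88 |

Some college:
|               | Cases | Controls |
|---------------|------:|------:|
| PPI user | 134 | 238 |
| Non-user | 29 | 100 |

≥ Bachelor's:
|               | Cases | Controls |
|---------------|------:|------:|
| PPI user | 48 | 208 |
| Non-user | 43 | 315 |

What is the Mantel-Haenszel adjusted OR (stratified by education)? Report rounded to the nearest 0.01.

2.20

OR_MH = Σ(aᵢdᵢ/nᵢ) / Σ(bᵢcᵢ/nᵢ), where nᵢ is the stratum total.
Stratum 1 (≤ High school): n = 353; a·d/n = 107·88/353 = 26.6742; b·c/n = 140·18/353 = 7.1388
Stratum 2 (Some college): n = 501; a·d/n = 134·100/501 = 26.7465; b·c/n = 238·29/501 = 13.7764
Stratum 3 (≥ Bachelor's): n = 614; a·d/n = 48·315/614 = 24.6254; b·c/n = 208·43/614 = 14.5668
OR_MH = (26.6742 + 26.7465 + 24.6254) / (7.1388 + 13.7764 + 14.5668) = 78.0461 / 35.4820 = 2.19960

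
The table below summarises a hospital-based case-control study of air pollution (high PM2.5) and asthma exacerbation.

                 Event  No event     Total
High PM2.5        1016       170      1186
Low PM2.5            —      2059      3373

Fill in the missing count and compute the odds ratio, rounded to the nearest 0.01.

The missing cell is in the unexposed row: 3373 − 2059 = 1314.
So a = 1016, b = 170, c = 1314, d = 2059.
OR = (a·d)/(b·c) = (1016 × 2059) / (170 × 1314) = 2091944 / 223380 = 9.36496

9.36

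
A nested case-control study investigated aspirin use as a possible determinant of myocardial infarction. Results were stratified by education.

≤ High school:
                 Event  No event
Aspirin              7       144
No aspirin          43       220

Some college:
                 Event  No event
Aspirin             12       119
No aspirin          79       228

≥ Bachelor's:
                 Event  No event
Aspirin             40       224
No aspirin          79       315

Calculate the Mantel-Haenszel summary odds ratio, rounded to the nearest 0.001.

0.460

OR_MH = Σ(aᵢdᵢ/nᵢ) / Σ(bᵢcᵢ/nᵢ), where nᵢ is the stratum total.
Stratum 1 (≤ High school): n = 414; a·d/n = 7·220/414 = 3.7198; b·c/n = 144·43/414 = 14.9565
Stratum 2 (Some college): n = 438; a·d/n = 12·228/438 = 6.2466; b·c/n = 119·79/438 = 21.4635
Stratum 3 (≥ Bachelor's): n = 658; a·d/n = 40·315/658 = 19.1489; b·c/n = 224·79/658 = 26.8936
OR_MH = (3.7198 + 6.2466 + 19.1489) / (14.9565 + 21.4635 + 26.8936) = 29.1153 / 63.3136 = 0.45986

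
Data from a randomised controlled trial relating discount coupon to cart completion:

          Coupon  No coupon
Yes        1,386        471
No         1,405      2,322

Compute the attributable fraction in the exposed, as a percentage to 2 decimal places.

Reading the table with exposure as columns: a = 1386 (Coupon, case), b = 1405 (Coupon, non-case), c = 471 (No coupon, case), d = 2322.
Risk in exposed = 1386/2791 = 0.49660; risk in unexposed = 471/2793 = 0.16864.
RR = 0.49660/0.16864 = 2.94478
AR% = (RR − 1)/RR × 100 = (2.94478 − 1)/2.94478 × 100 = 66.0417%

66.04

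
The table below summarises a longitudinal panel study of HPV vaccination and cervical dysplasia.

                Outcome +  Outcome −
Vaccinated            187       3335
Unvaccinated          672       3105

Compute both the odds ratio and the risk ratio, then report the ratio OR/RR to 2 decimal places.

0.87

Cells: a = 187, b = 3335, c = 672, d = 3105.
OR = (187·3105)/(3335·672) = 580635/2241120 = 0.25908
Risk in exposed = 187/3522 = 0.05309; risk in unexposed = 672/3777 = 0.17792; RR = 0.29842
OR/RR = 0.25908 / 0.29842 = 0.86818
The outcome is not rare, so the OR lies further from 1 than the RR.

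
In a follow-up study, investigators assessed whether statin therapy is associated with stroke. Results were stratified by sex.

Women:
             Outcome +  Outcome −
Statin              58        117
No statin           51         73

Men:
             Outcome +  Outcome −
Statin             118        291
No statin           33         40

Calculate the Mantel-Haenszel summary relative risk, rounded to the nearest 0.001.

0.725

RR_MH = Σ(aᵢ·n₀ᵢ/nᵢ) / Σ(cᵢ·n₁ᵢ/nᵢ), with n₁ᵢ = aᵢ+bᵢ (exposed), n₀ᵢ = cᵢ+dᵢ (unexposed), nᵢ = n₁ᵢ+n₀ᵢ.
Stratum 1 (Women): n₁ = 175, n₀ = 124, n = 299; a·n₀/n = 58·124/299 = 24.0535; c·n₁/n = 51·175/299 = 29.8495
Stratum 2 (Men): n₁ = 409, n₀ = 73, n = 482; a·n₀/n = 118·73/482 = 17.8714; c·n₁/n = 33·409/482 = 28.0021
RR_MH = (24.0535 + 17.8714) / (29.8495 + 28.0021) = 41.9249 / 57.8516 = 0.72470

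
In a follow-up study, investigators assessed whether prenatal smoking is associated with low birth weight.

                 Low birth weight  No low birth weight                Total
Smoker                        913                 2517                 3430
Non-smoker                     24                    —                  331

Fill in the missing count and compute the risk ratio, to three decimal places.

3.671

The missing cell is in the unexposed row: 331 − 24 = 307.
So a = 913, b = 2517, c = 24, d = 307.
RR = [a/(a+b)] / [c/(c+d)] = (913/3430) / (24/331) = 0.26618/0.07251 = 3.67108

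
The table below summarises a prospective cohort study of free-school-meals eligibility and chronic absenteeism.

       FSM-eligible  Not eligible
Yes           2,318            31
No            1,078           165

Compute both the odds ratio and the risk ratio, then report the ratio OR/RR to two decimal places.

2.65

Reading the table with exposure as columns: a = 2318 (FSM-eligible, case), b = 1078 (FSM-eligible, non-case), c = 31 (Not eligible, case), d = 165.
OR = (2318·165)/(1078·31) = 382470/33418 = 11.44503
Risk in exposed = 2318/3396 = 0.68257; risk in unexposed = 31/196 = 0.15816; RR = 4.31559
OR/RR = 11.44503 / 4.31559 = 2.65202
The outcome is not rare, so the OR lies further from 1 than the RR.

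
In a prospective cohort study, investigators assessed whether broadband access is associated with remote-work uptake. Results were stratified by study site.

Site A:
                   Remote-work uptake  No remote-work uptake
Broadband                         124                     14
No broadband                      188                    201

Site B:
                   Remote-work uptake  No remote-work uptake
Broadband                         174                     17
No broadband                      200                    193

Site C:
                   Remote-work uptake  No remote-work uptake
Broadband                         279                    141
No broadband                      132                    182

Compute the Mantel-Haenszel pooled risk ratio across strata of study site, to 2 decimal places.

RR_MH = Σ(aᵢ·n₀ᵢ/nᵢ) / Σ(cᵢ·n₁ᵢ/nᵢ), with n₁ᵢ = aᵢ+bᵢ (exposed), n₀ᵢ = cᵢ+dᵢ (unexposed), nᵢ = n₁ᵢ+n₀ᵢ.
Stratum 1 (Site A): n₁ = 138, n₀ = 389, n = 527; a·n₀/n = 124·389/527 = 91.5294; c·n₁/n = 188·138/527 = 49.2296
Stratum 2 (Site B): n₁ = 191, n₀ = 393, n = 584; a·n₀/n = 174·393/584 = 117.0925; c·n₁/n = 200·191/584 = 65.4110
Stratum 3 (Site C): n₁ = 420, n₀ = 314, n = 734; a·n₀/n = 279·314/734 = 119.3542; c·n₁/n = 132·420/734 = 75.5313
RR_MH = (91.5294 + 117.0925 + 119.3542) / (49.2296 + 65.4110 + 75.5313) = 327.9761 / 190.1719 = 1.72463

1.72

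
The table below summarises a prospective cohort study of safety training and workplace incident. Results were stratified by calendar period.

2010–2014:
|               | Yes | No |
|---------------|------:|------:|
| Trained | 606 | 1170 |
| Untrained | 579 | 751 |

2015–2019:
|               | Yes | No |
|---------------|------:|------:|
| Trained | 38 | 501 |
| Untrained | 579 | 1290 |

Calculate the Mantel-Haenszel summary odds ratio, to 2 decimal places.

OR_MH = Σ(aᵢdᵢ/nᵢ) / Σ(bᵢcᵢ/nᵢ), where nᵢ is the stratum total.
Stratum 1 (2010–2014): n = 3106; a·d/n = 606·751/3106 = 146.5248; b·c/n = 1170·579/3106 = 218.1037
Stratum 2 (2015–2019): n = 2408; a·d/n = 38·1290/2408 = 20.3571; b·c/n = 501·579/2408 = 120.4647
OR_MH = (146.5248 + 20.3571) / (218.1037 + 120.4647) = 166.8819 / 338.5684 = 0.49290

0.49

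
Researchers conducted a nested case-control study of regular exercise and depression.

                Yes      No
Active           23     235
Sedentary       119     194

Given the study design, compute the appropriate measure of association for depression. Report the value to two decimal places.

Cells: a = 23, b = 235, c = 119, d = 194.
This is a nested case-control study: participants were sampled on outcome status, so risks in the source population cannot be estimated directly — relative risk is not valid here. The odds ratio is the appropriate measure.
OR = (a·d)/(b·c) = (23 × 194) / (235 × 119) = 4462 / 27965 = 0.15956

0.16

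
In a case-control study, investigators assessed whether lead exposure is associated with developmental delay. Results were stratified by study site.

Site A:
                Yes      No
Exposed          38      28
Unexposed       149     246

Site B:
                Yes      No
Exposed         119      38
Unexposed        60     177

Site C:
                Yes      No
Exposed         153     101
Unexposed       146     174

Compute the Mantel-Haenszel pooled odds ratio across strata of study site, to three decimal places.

OR_MH = Σ(aᵢdᵢ/nᵢ) / Σ(bᵢcᵢ/nᵢ), where nᵢ is the stratum total.
Stratum 1 (Site A): n = 461; a·d/n = 38·246/461 = 20.2777; b·c/n = 28·149/461 = 9.0499
Stratum 2 (Site B): n = 394; a·d/n = 119·177/394 = 53.4594; b·c/n = 38·60/394 = 5.7868
Stratum 3 (Site C): n = 574; a·d/n = 153·174/574 = 46.3798; b·c/n = 101·146/574 = 25.6899
OR_MH = (20.2777 + 53.4594 + 46.3798) / (9.0499 + 5.7868 + 25.6899) = 120.1168 / 40.5266 = 2.96390

2.964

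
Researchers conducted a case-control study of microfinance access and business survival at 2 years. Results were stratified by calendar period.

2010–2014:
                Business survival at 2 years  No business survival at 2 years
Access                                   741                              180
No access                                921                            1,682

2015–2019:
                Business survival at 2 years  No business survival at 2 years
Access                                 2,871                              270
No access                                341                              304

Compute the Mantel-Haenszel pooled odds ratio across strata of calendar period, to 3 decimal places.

8.187

OR_MH = Σ(aᵢdᵢ/nᵢ) / Σ(bᵢcᵢ/nᵢ), where nᵢ is the stratum total.
Stratum 1 (2010–2014): n = 3524; a·d/n = 741·1682/3524 = 353.6782; b·c/n = 180·921/3524 = 47.0431
Stratum 2 (2015–2019): n = 3786; a·d/n = 2871·304/3786 = 230.5293; b·c/n = 270·341/3786 = 24.3185
OR_MH = (353.6782 + 230.5293) / (47.0431 + 24.3185) = 584.2075 / 71.3617 = 8.18657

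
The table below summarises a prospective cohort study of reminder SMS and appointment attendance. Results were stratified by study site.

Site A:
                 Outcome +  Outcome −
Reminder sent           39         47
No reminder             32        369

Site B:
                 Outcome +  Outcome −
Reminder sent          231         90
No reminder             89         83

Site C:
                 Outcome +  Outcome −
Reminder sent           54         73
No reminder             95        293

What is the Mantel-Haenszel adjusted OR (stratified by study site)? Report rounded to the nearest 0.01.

3.02

OR_MH = Σ(aᵢdᵢ/nᵢ) / Σ(bᵢcᵢ/nᵢ), where nᵢ is the stratum total.
Stratum 1 (Site A): n = 487; a·d/n = 39·369/487 = 29.5503; b·c/n = 47·32/487 = 3.0883
Stratum 2 (Site B): n = 493; a·d/n = 231·83/493 = 38.8905; b·c/n = 90·89/493 = 16.2475
Stratum 3 (Site C): n = 515; a·d/n = 54·293/515 = 30.7223; b·c/n = 73·95/515 = 13.4660
OR_MH = (29.5503 + 38.8905 + 30.7223) / (3.0883 + 16.2475 + 13.4660) = 99.1631 / 32.8018 = 3.02310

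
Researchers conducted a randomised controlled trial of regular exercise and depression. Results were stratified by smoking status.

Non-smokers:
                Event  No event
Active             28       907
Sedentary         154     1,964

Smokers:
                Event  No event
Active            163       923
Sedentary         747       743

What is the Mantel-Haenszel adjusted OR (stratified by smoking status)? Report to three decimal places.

0.207

OR_MH = Σ(aᵢdᵢ/nᵢ) / Σ(bᵢcᵢ/nᵢ), where nᵢ is the stratum total.
Stratum 1 (Non-smokers): n = 3053; a·d/n = 28·1964/3053 = 18.0124; b·c/n = 907·154/3053 = 45.7511
Stratum 2 (Smokers): n = 2576; a·d/n = 163·743/2576 = 47.0144; b·c/n = 923·747/2576 = 267.6557
OR_MH = (18.0124 + 47.0144) / (45.7511 + 267.6557) = 65.0268 / 313.4067 = 0.20748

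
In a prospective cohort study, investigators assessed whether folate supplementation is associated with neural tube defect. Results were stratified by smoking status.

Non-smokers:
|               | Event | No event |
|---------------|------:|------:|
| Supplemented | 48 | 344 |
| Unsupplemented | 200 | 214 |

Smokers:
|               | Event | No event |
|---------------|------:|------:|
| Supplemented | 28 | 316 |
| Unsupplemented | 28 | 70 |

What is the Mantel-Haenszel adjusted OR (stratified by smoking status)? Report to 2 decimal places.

OR_MH = Σ(aᵢdᵢ/nᵢ) / Σ(bᵢcᵢ/nᵢ), where nᵢ is the stratum total.
Stratum 1 (Non-smokers): n = 806; a·d/n = 48·214/806 = 12.7444; b·c/n = 344·200/806 = 85.3598
Stratum 2 (Smokers): n = 442; a·d/n = 28·70/442 = 4.4344; b·c/n = 316·28/442 = 20.0181
OR_MH = (12.7444 + 4.4344) / (85.3598 + 20.0181) = 17.1788 / 105.3779 = 0.16302

0.16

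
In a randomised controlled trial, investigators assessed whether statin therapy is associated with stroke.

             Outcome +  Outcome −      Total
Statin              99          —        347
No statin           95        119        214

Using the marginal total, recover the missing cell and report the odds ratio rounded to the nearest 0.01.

The missing cell is in the exposed row: 347 − 99 = 248.
So a = 99, b = 248, c = 95, d = 119.
OR = (a·d)/(b·c) = (99 × 119) / (248 × 95) = 11781 / 23560 = 0.50004

0.50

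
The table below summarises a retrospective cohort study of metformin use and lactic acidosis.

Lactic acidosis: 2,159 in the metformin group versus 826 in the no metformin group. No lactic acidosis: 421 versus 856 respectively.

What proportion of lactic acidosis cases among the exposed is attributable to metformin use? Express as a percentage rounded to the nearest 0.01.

41.32

From the description: a = 2159, b = 421, c = 826, d = 856.
Risk in exposed = 2159/2580 = 0.83682; risk in unexposed = 826/1682 = 0.49108.
RR = 0.83682/0.49108 = 1.70404
AR% = (RR − 1)/RR × 100 = (1.70404 − 1)/1.70404 × 100 = 41.3158%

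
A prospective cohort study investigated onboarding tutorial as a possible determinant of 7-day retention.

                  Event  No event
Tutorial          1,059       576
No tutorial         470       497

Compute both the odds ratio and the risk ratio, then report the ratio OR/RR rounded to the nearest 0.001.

Cells: a = 1059, b = 576, c = 470, d = 497.
OR = (1059·497)/(576·470) = 526323/270720 = 1.94416
Risk in exposed = 1059/1635 = 0.64771; risk in unexposed = 470/967 = 0.48604; RR = 1.33262
OR/RR = 1.94416 / 1.33262 = 1.45890
The outcome is not rare, so the OR lies further from 1 than the RR.

1.459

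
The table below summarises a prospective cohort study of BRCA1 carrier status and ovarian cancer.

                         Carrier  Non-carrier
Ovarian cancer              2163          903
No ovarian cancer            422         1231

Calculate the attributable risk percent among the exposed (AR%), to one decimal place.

Reading the table with exposure as columns: a = 2163 (Carrier, case), b = 422 (Carrier, non-case), c = 903 (Non-carrier, case), d = 1231.
Risk in exposed = 2163/2585 = 0.83675; risk in unexposed = 903/2134 = 0.42315.
RR = 0.83675/0.42315 = 1.97744
AR% = (RR − 1)/RR × 100 = (1.97744 − 1)/1.97744 × 100 = 49.4295%

49.4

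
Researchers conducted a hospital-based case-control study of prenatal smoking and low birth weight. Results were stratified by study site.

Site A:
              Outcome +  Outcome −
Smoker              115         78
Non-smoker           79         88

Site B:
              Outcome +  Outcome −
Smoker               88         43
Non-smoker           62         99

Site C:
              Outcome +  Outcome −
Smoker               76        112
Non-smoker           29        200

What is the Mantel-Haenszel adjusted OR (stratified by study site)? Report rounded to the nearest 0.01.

OR_MH = Σ(aᵢdᵢ/nᵢ) / Σ(bᵢcᵢ/nᵢ), where nᵢ is the stratum total.
Stratum 1 (Site A): n = 360; a·d/n = 115·88/360 = 28.1111; b·c/n = 78·79/360 = 17.1167
Stratum 2 (Site B): n = 292; a·d/n = 88·99/292 = 29.8356; b·c/n = 43·62/292 = 9.1301
Stratum 3 (Site C): n = 417; a·d/n = 76·200/417 = 36.4508; b·c/n = 112·29/417 = 7.7890
OR_MH = (28.1111 + 29.8356 + 36.4508) / (17.1167 + 9.1301 + 7.7890) = 94.3976 / 34.0358 = 2.77348

2.77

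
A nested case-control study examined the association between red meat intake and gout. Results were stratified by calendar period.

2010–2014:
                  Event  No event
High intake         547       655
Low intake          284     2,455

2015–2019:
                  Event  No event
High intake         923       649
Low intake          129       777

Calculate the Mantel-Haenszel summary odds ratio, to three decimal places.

OR_MH = Σ(aᵢdᵢ/nᵢ) / Σ(bᵢcᵢ/nᵢ), where nᵢ is the stratum total.
Stratum 1 (2010–2014): n = 3941; a·d/n = 547·2455/3941 = 340.7473; b·c/n = 655·284/3941 = 47.2012
Stratum 2 (2015–2019): n = 2478; a·d/n = 923·777/2478 = 289.4153; b·c/n = 649·129/2478 = 33.7857
OR_MH = (340.7473 + 289.4153) / (47.2012 + 33.7857) = 630.1625 / 80.9869 = 7.78104

7.781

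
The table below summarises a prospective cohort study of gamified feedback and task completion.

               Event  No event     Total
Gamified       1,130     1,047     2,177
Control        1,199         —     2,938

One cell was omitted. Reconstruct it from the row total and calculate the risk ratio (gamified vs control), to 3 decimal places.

1.272

The missing cell is in the unexposed row: 2938 − 1199 = 1739.
So a = 1130, b = 1047, c = 1199, d = 1739.
RR = [a/(a+b)] / [c/(c+d)] = (1130/2177) / (1199/2938) = 0.51906/0.40810 = 1.27190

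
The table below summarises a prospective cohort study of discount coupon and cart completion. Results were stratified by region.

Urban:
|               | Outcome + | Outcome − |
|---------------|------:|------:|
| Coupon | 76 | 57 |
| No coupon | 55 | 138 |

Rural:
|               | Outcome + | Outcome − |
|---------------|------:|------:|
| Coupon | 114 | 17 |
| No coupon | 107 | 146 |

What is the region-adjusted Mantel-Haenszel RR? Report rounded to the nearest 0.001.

2.038

RR_MH = Σ(aᵢ·n₀ᵢ/nᵢ) / Σ(cᵢ·n₁ᵢ/nᵢ), with n₁ᵢ = aᵢ+bᵢ (exposed), n₀ᵢ = cᵢ+dᵢ (unexposed), nᵢ = n₁ᵢ+n₀ᵢ.
Stratum 1 (Urban): n₁ = 133, n₀ = 193, n = 326; a·n₀/n = 76·193/326 = 44.9939; c·n₁/n = 55·133/326 = 22.4387
Stratum 2 (Rural): n₁ = 131, n₀ = 253, n = 384; a·n₀/n = 114·253/384 = 75.1094; c·n₁/n = 107·131/384 = 36.5026
RR_MH = (44.9939 + 75.1094) / (22.4387 + 36.5026) = 120.1032 / 58.9413 = 2.03768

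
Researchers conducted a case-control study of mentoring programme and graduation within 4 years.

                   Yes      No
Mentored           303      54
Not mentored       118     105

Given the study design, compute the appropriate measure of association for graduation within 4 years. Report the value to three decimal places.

4.993

Cells: a = 303, b = 54, c = 118, d = 105.
This is a case-control study: participants were sampled on outcome status, so risks in the source population cannot be estimated directly — relative risk is not valid here. The odds ratio is the appropriate measure.
OR = (a·d)/(b·c) = (303 × 105) / (54 × 118) = 31815 / 6372 = 4.99294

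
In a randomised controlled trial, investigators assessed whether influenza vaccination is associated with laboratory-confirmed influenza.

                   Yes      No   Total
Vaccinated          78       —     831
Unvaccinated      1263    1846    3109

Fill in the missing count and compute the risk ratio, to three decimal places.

The missing cell is in the exposed row: 831 − 78 = 753.
So a = 78, b = 753, c = 1263, d = 1846.
RR = [a/(a+b)] / [c/(c+d)] = (78/831) / (1263/3109) = 0.09386/0.40624 = 0.23105

0.231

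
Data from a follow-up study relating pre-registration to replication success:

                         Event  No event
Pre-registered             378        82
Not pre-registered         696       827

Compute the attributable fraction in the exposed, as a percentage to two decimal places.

44.39

Cells: a = 378, b = 82, c = 696, d = 827.
Risk in exposed = 378/460 = 0.82174; risk in unexposed = 696/1523 = 0.45699.
RR = 0.82174/0.45699 = 1.79814
AR% = (RR − 1)/RR × 100 = (1.79814 − 1)/1.79814 × 100 = 44.3871%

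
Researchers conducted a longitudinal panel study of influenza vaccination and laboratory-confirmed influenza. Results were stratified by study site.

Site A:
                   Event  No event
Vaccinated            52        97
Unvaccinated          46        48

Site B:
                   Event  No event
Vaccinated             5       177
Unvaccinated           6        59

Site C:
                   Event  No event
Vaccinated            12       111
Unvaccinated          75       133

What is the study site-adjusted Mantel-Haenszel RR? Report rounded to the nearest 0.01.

0.48

RR_MH = Σ(aᵢ·n₀ᵢ/nᵢ) / Σ(cᵢ·n₁ᵢ/nᵢ), with n₁ᵢ = aᵢ+bᵢ (exposed), n₀ᵢ = cᵢ+dᵢ (unexposed), nᵢ = n₁ᵢ+n₀ᵢ.
Stratum 1 (Site A): n₁ = 149, n₀ = 94, n = 243; a·n₀/n = 52·94/243 = 20.1152; c·n₁/n = 46·149/243 = 28.2058
Stratum 2 (Site B): n₁ = 182, n₀ = 65, n = 247; a·n₀/n = 5·65/247 = 1.3158; c·n₁/n = 6·182/247 = 4.4211
Stratum 3 (Site C): n₁ = 123, n₀ = 208, n = 331; a·n₀/n = 12·208/331 = 7.5408; c·n₁/n = 75·123/331 = 27.8701
RR_MH = (20.1152 + 1.3158 + 7.5408) / (28.2058 + 4.4211 + 27.8701) = 28.9718 / 60.4969 = 0.47890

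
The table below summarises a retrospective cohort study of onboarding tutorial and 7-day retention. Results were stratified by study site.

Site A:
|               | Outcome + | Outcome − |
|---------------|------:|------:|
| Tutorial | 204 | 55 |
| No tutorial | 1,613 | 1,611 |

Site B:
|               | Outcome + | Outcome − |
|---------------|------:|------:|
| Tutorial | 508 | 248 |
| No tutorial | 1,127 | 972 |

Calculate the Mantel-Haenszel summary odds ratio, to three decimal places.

2.167

OR_MH = Σ(aᵢdᵢ/nᵢ) / Σ(bᵢcᵢ/nᵢ), where nᵢ is the stratum total.
Stratum 1 (Site A): n = 3483; a·d/n = 204·1611/3483 = 94.3566; b·c/n = 55·1613/3483 = 25.4709
Stratum 2 (Site B): n = 2855; a·d/n = 508·972/2855 = 172.9513; b·c/n = 248·1127/2855 = 97.8970
OR_MH = (94.3566 + 172.9513) / (25.4709 + 97.8970) = 267.3079 / 123.3679 = 2.16675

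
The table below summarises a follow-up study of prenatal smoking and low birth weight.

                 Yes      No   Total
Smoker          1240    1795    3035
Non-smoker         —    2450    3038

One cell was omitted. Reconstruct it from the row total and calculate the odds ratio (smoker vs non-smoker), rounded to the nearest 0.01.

2.88

The missing cell is in the unexposed row: 3038 − 2450 = 588.
So a = 1240, b = 1795, c = 588, d = 2450.
OR = (a·d)/(b·c) = (1240 × 2450) / (1795 × 588) = 3038000 / 1055460 = 2.87837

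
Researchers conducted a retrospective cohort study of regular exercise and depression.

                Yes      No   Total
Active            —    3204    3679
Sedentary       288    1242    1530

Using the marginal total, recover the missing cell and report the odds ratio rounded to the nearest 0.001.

The missing cell is in the exposed row: 3679 − 3204 = 475.
So a = 475, b = 3204, c = 288, d = 1242.
OR = (a·d)/(b·c) = (475 × 1242) / (3204 × 288) = 589950 / 922752 = 0.63934

0.639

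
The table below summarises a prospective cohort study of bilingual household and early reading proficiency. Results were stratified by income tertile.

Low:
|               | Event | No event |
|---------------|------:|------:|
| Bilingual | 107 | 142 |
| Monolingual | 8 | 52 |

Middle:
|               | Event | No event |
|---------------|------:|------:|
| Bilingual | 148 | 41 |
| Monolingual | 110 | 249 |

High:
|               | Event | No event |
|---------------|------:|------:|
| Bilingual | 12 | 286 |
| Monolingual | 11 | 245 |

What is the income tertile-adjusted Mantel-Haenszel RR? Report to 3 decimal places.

RR_MH = Σ(aᵢ·n₀ᵢ/nᵢ) / Σ(cᵢ·n₁ᵢ/nᵢ), with n₁ᵢ = aᵢ+bᵢ (exposed), n₀ᵢ = cᵢ+dᵢ (unexposed), nᵢ = n₁ᵢ+n₀ᵢ.
Stratum 1 (Low): n₁ = 249, n₀ = 60, n = 309; a·n₀/n = 107·60/309 = 20.7767; c·n₁/n = 8·249/309 = 6.4466
Stratum 2 (Middle): n₁ = 189, n₀ = 359, n = 548; a·n₀/n = 148·359/548 = 96.9562; c·n₁/n = 110·189/548 = 37.9380
Stratum 3 (High): n₁ = 298, n₀ = 256, n = 554; a·n₀/n = 12·256/554 = 5.5451; c·n₁/n = 11·298/554 = 5.9170
RR_MH = (20.7767 + 96.9562 + 5.5451) / (6.4466 + 37.9380 + 5.9170) = 123.2780 / 50.3015 = 2.45078

2.451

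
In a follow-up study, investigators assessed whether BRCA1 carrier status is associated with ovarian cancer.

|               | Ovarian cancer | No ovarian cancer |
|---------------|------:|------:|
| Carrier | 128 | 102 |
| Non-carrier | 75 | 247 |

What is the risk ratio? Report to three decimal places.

2.389

Cells: a = 128, b = 102, c = 75, d = 247.
Risk in exposed = 128/230 = 0.55652; risk in unexposed = 75/322 = 0.23292.
RR = 0.55652 / 0.23292 = 2.38933
The risk among the exposed is 2.39 times that among the unexposed.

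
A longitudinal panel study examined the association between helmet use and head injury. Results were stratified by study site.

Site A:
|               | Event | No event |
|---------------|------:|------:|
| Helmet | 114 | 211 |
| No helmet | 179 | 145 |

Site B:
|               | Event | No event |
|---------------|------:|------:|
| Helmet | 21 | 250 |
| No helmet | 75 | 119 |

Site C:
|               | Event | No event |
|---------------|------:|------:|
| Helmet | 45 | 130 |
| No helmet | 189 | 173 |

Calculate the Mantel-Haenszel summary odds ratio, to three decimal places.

OR_MH = Σ(aᵢdᵢ/nᵢ) / Σ(bᵢcᵢ/nᵢ), where nᵢ is the stratum total.
Stratum 1 (Site A): n = 649; a·d/n = 114·145/649 = 25.4700; b·c/n = 211·179/649 = 58.1957
Stratum 2 (Site B): n = 465; a·d/n = 21·119/465 = 5.3742; b·c/n = 250·75/465 = 40.3226
Stratum 3 (Site C): n = 537; a·d/n = 45·173/537 = 14.4972; b·c/n = 130·189/537 = 45.7542
OR_MH = (25.4700 + 5.3742 + 14.4972) / (58.1957 + 40.3226 + 45.7542) = 45.3414 / 144.2725 = 0.31428

0.314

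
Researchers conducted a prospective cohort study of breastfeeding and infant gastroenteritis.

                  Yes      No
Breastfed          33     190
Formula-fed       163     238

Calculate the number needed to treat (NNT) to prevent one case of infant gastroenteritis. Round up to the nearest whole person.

Risk in treated group = 33/223 = 0.14798; risk in control = 163/401 = 0.40648.
Absolute risk reduction = 0.40648 − 0.14798 = 0.25850
NNT = 1 / ARR = 1 / 0.25850 = 3.868 → round up → 4

4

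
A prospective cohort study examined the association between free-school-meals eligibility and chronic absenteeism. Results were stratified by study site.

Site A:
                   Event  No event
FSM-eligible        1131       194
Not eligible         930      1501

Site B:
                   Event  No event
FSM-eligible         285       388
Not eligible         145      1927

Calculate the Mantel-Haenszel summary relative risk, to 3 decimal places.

RR_MH = Σ(aᵢ·n₀ᵢ/nᵢ) / Σ(cᵢ·n₁ᵢ/nᵢ), with n₁ᵢ = aᵢ+bᵢ (exposed), n₀ᵢ = cᵢ+dᵢ (unexposed), nᵢ = n₁ᵢ+n₀ᵢ.
Stratum 1 (Site A): n₁ = 1325, n₀ = 2431, n = 3756; a·n₀/n = 1131·2431/3756 = 732.0184; c·n₁/n = 930·1325/3756 = 328.0751
Stratum 2 (Site B): n₁ = 673, n₀ = 2072, n = 2745; a·n₀/n = 285·2072/2745 = 215.1257; c·n₁/n = 145·673/2745 = 35.5501
RR_MH = (732.0184 + 215.1257) / (328.0751 + 35.5501) = 947.1441 / 363.6252 = 2.60473

2.605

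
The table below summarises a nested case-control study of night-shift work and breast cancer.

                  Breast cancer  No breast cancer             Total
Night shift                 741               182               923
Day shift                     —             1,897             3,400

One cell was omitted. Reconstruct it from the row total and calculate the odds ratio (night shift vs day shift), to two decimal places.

The missing cell is in the unexposed row: 3400 − 1897 = 1503.
So a = 741, b = 182, c = 1503, d = 1897.
OR = (a·d)/(b·c) = (741 × 1897) / (182 × 1503) = 1405677 / 273546 = 5.13872

5.14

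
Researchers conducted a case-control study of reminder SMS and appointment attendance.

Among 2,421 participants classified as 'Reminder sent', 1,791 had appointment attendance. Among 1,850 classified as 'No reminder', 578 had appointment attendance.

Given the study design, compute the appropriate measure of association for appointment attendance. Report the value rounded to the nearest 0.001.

6.256

From the description: a = 1791, b = 630, c = 578, d = 1272.
This is a case-control study: participants were sampled on outcome status, so risks in the source population cannot be estimated directly — relative risk is not valid here. The odds ratio is the appropriate measure.
OR = (a·d)/(b·c) = (1791 × 1272) / (630 × 578) = 2278152 / 364140 = 6.25625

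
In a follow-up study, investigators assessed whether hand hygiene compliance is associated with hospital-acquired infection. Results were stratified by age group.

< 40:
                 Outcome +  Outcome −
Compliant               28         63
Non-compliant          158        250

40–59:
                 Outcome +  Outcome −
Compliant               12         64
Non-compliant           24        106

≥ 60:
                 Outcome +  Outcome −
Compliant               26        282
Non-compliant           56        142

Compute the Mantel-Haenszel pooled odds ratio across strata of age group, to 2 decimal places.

OR_MH = Σ(aᵢdᵢ/nᵢ) / Σ(bᵢcᵢ/nᵢ), where nᵢ is the stratum total.
Stratum 1 (< 40): n = 499; a·d/n = 28·250/499 = 14.0281; b·c/n = 63·158/499 = 19.9479
Stratum 2 (40–59): n = 206; a·d/n = 12·106/206 = 6.1748; b·c/n = 64·24/206 = 7.4563
Stratum 3 (≥ 60): n = 506; a·d/n = 26·142/506 = 7.2964; b·c/n = 282·56/506 = 31.2095
OR_MH = (14.0281 + 6.1748 + 7.2964) / (19.9479 + 7.4563 + 31.2095) = 27.4993 / 58.6137 = 0.46916

0.47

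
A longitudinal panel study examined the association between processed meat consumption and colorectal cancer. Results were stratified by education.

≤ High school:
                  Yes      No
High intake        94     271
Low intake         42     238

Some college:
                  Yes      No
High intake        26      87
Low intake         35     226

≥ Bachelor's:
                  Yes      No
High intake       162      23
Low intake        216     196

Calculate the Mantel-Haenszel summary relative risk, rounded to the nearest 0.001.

RR_MH = Σ(aᵢ·n₀ᵢ/nᵢ) / Σ(cᵢ·n₁ᵢ/nᵢ), with n₁ᵢ = aᵢ+bᵢ (exposed), n₀ᵢ = cᵢ+dᵢ (unexposed), nᵢ = n₁ᵢ+n₀ᵢ.
Stratum 1 (≤ High school): n₁ = 365, n₀ = 280, n = 645; a·n₀/n = 94·280/645 = 40.8062; c·n₁/n = 42·365/645 = 23.7674
Stratum 2 (Some college): n₁ = 113, n₀ = 261, n = 374; a·n₀/n = 26·261/374 = 18.1444; c·n₁/n = 35·113/374 = 10.5749
Stratum 3 (≥ Bachelor's): n₁ = 185, n₀ = 412, n = 597; a·n₀/n = 162·412/597 = 111.7990; c·n₁/n = 216·185/597 = 66.9347
RR_MH = (40.8062 + 18.1444 + 111.7990) / (23.7674 + 10.5749 + 66.9347) = 170.7496 / 101.2770 = 1.68597

1.686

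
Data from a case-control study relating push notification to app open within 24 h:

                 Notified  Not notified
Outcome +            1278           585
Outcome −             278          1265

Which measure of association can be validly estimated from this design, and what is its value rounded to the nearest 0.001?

9.941

Reading the table with exposure as columns: a = 1278 (Notified, case), b = 278 (Notified, non-case), c = 585 (Not notified, case), d = 1265.
This is a case-control study: participants were sampled on outcome status, so risks in the source population cannot be estimated directly — relative risk is not valid here. The odds ratio is the appropriate measure.
OR = (a·d)/(b·c) = (1278 × 1265) / (278 × 585) = 1616670 / 162630 = 9.94079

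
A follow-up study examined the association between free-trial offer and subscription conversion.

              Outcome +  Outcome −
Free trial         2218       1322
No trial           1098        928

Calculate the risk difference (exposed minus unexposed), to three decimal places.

Cells: a = 2218, b = 1322, c = 1098, d = 928.
Risk in exposed = 2218/3540 = 0.626554; risk in unexposed = 1098/2026 = 0.541955.
Risk difference = 0.626554 − 0.541955 = 0.084599

0.085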